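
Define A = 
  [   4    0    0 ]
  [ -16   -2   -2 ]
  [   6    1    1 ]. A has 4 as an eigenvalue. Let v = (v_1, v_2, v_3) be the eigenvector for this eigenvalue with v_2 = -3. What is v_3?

A − 4I = [[0, 0, 0], [-16, -6, -2], [6, 1, -3]].
Solving (A − 4I)v = 0 gives the eigenspace spanned by (1, -3, 1).
With v_2 = -3, v = (1, -3, 1), so v_3 = 1.

1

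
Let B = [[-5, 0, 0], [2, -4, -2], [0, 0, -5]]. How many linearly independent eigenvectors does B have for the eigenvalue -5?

2

B + 5I = [[0, 0, 0], [2, 1, -2], [0, 0, 0]].
This matrix has rank 1, so its null space has dimension 3 − 1 = 2.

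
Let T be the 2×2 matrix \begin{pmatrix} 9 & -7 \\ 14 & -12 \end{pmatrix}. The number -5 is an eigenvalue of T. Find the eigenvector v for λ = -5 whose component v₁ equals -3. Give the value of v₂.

T + 5I = [[14, -7], [14, -7]].
Solving (T + 5I)v = 0 gives the eigenspace spanned by (-3, -6).
With v₁ = -3, v = (-3, -6), so v₂ = -6.

-6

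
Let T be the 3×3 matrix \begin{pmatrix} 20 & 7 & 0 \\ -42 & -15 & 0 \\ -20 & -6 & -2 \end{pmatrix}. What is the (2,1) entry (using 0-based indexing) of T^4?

-1310

Characteristic polynomial: s^3 - 3s^2 - 16s - 12 = (s - 6)(s + 1)(s + 2), so the eigenvalues are -2, -1, 6.
s=-1: eigenvector (1, -3, -2).
s=6: eigenvector (1, -2, -1).
s=-2: eigenvector (0, 0, 1).
P = [[1, 1, 0], [-3, -2, 0], [-2, -1, 1]], D = diag(-1, 6, -2), P⁻¹ = [[-2, -1, 0], [3, 1, 0], [-1, -1, 1]].
T⁴ = P·diag(1, 1296, 16)·P⁻¹ = [[3886, 1295, 0], [-7770, -2589, 0], [-3900, -1310, 16]].
The requested entry is -1310.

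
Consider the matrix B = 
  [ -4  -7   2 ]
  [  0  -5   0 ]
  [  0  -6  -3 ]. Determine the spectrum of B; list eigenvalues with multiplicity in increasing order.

Characteristic polynomial: p(λ) = λ^3 + 12λ^2 + 47λ + 60 = (λ + 3)(λ + 4)(λ + 5).
Roots (with multiplicity): -5, -4, -3.

-5, -4, -3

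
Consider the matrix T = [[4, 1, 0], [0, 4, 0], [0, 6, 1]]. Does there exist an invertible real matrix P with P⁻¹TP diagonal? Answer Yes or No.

No

Characteristic polynomial: p(r) = r^3 - 9r^2 + 24r - 16 = (r - 4)^2(r - 1).
r = 4 has algebraic multiplicity 2; rank(T − 4I) = 2, so geometric multiplicity = 1.
Geometric multiplicity < algebraic multiplicity, so T is not diagonalizable.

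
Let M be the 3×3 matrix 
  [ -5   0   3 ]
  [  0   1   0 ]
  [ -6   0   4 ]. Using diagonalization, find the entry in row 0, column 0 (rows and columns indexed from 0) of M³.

-17

Characteristic polynomial: t^3 - 3t + 2 = (t - 1)^2(t + 2), so the eigenvalues are -2, 1, 1.
t=1: eigenvector (0, 1, 0).
t=-2: eigenvector (1, 0, 1).
t=1: eigenvector (1, 0, 2).
P = [[0, 1, 1], [1, 0, 0], [0, 1, 2]], D = diag(1, -2, 1), P⁻¹ = [[0, 1, 0], [2, 0, -1], [-1, 0, 1]].
M³ = P·diag(1, -8, 1)·P⁻¹ = [[-17, 0, 9], [0, 1, 0], [-18, 0, 10]].
The requested entry is -17.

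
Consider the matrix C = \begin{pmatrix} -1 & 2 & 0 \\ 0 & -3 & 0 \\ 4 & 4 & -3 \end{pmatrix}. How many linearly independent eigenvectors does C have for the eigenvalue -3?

C + 3I = [[2, 2, 0], [0, 0, 0], [4, 4, 0]].
This matrix has rank 1, so its null space has dimension 3 − 1 = 2.

2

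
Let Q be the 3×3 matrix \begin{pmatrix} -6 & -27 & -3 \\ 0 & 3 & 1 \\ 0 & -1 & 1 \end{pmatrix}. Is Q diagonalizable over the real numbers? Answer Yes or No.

Characteristic polynomial: p(s) = s^3 + 2s^2 - 20s + 24 = (s - 2)^2(s + 6).
s = 2 has algebraic multiplicity 2; rank(Q − 2I) = 2, so geometric multiplicity = 1.
Geometric multiplicity < algebraic multiplicity, so Q is not diagonalizable.

No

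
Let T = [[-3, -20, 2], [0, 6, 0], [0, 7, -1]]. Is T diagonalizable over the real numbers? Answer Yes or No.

Yes

Characteristic polynomial: p(r) = r^3 - 2r^2 - 21r - 18 = (r - 6)(r + 1)(r + 3).
All 3 eigenvalues are distinct, so T is diagonalizable.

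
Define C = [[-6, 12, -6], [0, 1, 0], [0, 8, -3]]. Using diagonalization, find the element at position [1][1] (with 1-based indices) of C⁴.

1296

Characteristic polynomial: s^3 + 8s^2 + 9s - 18 = (s - 1)(s + 3)(s + 6), so the eigenvalues are -6, -3, 1.
s=-6: eigenvector (1, 0, 0).
s=1: eigenvector (0, 1, 2).
s=-3: eigenvector (-2, 0, 1).
P = [[1, 0, -2], [0, 1, 0], [0, 2, 1]], D = diag(-6, 1, -3), P⁻¹ = [[1, -4, 2], [0, 1, 0], [0, -2, 1]].
C⁴ = P·diag(1296, 1, 81)·P⁻¹ = [[1296, -4860, 2430], [0, 1, 0], [0, -160, 81]].
The requested entry is 1296.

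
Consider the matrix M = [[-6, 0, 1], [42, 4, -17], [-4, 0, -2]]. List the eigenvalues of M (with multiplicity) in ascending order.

Characteristic polynomial: p(r) = r^3 + 4r^2 - 16r - 64 = (r - 4)(r + 4)^2.
Roots (with multiplicity): -4, -4, 4.

-4, -4, 4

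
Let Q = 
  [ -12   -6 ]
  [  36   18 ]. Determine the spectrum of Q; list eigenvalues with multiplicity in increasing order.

0, 6

Characteristic polynomial: p(μ) = μ^2 - 6μ = μ(μ - 6).
Roots (with multiplicity): 0, 6.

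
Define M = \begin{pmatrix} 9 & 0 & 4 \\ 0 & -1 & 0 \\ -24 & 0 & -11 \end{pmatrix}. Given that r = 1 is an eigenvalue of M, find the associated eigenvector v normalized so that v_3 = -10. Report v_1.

M − 1I = [[8, 0, 4], [0, -2, 0], [-24, 0, -12]].
Solving (M − 1I)v = 0 gives the eigenspace spanned by (5, 0, -10).
With v_3 = -10, v = (5, 0, -10), so v_1 = 5.

5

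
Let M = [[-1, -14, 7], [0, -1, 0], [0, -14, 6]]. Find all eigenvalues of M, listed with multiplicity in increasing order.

Characteristic polynomial: p(λ) = λ^3 - 4λ^2 - 11λ - 6 = (λ - 6)(λ + 1)^2.
Roots (with multiplicity): -1, -1, 6.

-1, -1, 6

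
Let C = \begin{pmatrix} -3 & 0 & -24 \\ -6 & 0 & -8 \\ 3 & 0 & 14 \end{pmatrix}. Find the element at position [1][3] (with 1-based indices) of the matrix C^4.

Characteristic polynomial: t^3 - 11t^2 + 30t = t(t - 6)(t - 5), so the eigenvalues are 0, 5, 6.
t=5: eigenvector (3, -2, -1).
t=0: eigenvector (0, 1, 0).
t=6: eigenvector (-8, 4, 3).
P = [[3, 0, -8], [-2, 1, 4], [-1, 0, 3]], D = diag(5, 0, 6), P⁻¹ = [[3, 0, 8], [2, 1, 4], [1, 0, 3]].
C⁴ = P·diag(625, 0, 1296)·P⁻¹ = [[-4743, 0, -16104], [1434, 0, 5552], [2013, 0, 6664]].
The requested entry is -16104.

-16104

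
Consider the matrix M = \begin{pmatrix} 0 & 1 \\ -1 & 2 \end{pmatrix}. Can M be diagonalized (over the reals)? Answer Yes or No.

Characteristic polynomial: p(r) = r^2 - 2r + 1 = (r - 1)^2.
r = 1 has algebraic multiplicity 2; rank(M − 1I) = 1, so geometric multiplicity = 1.
Geometric multiplicity < algebraic multiplicity, so M is not diagonalizable.

No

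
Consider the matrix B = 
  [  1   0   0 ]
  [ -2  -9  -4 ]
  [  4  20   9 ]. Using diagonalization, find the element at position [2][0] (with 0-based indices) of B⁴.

0

Characteristic polynomial: μ^3 - μ^2 - μ + 1 = (μ - 1)^2(μ + 1), so the eigenvalues are -1, 1, 1.
μ=1: eigenvector (1, -1, 2).
μ=-1: eigenvector (0, 1, -2).
μ=1: eigenvector (0, -2, 5).
P = [[1, 0, 0], [-1, 1, -2], [2, -2, 5]], D = diag(1, -1, 1), P⁻¹ = [[1, 0, 0], [1, 5, 2], [0, 2, 1]].
B⁴ = P·diag(1, 1, 1)·P⁻¹ = [[1, 0, 0], [0, 1, 0], [0, 0, 1]].
The requested entry is 0.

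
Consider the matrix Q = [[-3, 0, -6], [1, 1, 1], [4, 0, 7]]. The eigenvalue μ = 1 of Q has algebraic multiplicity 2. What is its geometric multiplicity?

Q − 1I = [[-4, 0, -6], [1, 0, 1], [4, 0, 6]].
This matrix has rank 2, so its null space has dimension 3 − 2 = 1.

1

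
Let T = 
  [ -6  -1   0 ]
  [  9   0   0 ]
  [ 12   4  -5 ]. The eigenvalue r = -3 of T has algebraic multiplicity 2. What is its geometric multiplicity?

T + 3I = [[-3, -1, 0], [9, 3, 0], [12, 4, -2]].
This matrix has rank 2, so its null space has dimension 3 − 2 = 1.

1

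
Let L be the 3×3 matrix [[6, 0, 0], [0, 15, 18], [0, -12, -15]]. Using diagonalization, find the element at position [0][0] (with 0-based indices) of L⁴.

1296

Characteristic polynomial: λ^3 - 6λ^2 - 9λ + 54 = (λ - 6)(λ - 3)(λ + 3), so the eigenvalues are -3, 3, 6.
λ=3: eigenvector (0, 3, -2).
λ=6: eigenvector (1, 0, 0).
λ=-3: eigenvector (0, -1, 1).
P = [[0, 1, 0], [3, 0, -1], [-2, 0, 1]], D = diag(3, 6, -3), P⁻¹ = [[0, 1, 1], [1, 0, 0], [0, 2, 3]].
L⁴ = P·diag(81, 1296, 81)·P⁻¹ = [[1296, 0, 0], [0, 81, 0], [0, 0, 81]].
The requested entry is 1296.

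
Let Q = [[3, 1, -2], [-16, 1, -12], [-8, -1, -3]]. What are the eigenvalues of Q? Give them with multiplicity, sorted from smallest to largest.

-5, 3, 3

Characteristic polynomial: p(λ) = λ^3 - λ^2 - 21λ + 45 = (λ - 3)^2(λ + 5).
Roots (with multiplicity): -5, 3, 3.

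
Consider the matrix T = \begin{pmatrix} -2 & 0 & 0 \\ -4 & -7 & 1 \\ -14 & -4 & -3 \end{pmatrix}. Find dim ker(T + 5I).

T + 5I = [[3, 0, 0], [-4, -2, 1], [-14, -4, 2]].
This matrix has rank 2, so its null space has dimension 3 − 2 = 1.

1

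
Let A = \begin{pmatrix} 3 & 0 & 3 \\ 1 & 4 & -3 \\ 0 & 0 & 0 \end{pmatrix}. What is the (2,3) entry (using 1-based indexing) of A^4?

Characteristic polynomial: λ^3 - 7λ^2 + 12λ = λ(λ - 4)(λ - 3), so the eigenvalues are 0, 3, 4.
λ=3: eigenvector (1, -1, 0).
λ=4: eigenvector (0, 1, 0).
λ=0: eigenvector (-1, 1, 1).
P = [[1, 0, -1], [-1, 1, 1], [0, 0, 1]], D = diag(3, 4, 0), P⁻¹ = [[1, 0, 1], [1, 1, 0], [0, 0, 1]].
A⁴ = P·diag(81, 256, 0)·P⁻¹ = [[81, 0, 81], [175, 256, -81], [0, 0, 0]].
The requested entry is -81.

-81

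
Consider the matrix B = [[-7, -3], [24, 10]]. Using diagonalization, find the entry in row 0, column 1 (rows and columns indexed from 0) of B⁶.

-189

Characteristic polynomial: s^2 - 3s + 2 = (s - 2)(s - 1), so the eigenvalues are 1, 2.
s=1: eigenvector (3, -8).
s=2: eigenvector (1, -3).
P = [[3, 1], [-8, -3]], D = diag(1, 2), P⁻¹ = [[3, 1], [-8, -3]].
B⁶ = P·diag(1, 64)·P⁻¹ = [[-503, -189], [1512, 568]].
The requested entry is -189.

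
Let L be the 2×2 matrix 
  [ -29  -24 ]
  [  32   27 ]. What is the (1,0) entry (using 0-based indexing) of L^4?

-2176

Characteristic polynomial: λ^2 + 2λ - 15 = (λ - 3)(λ + 5), so the eigenvalues are -5, 3.
λ=-5: eigenvector (-1, 1).
λ=3: eigenvector (-3, 4).
P = [[-1, -3], [1, 4]], D = diag(-5, 3), P⁻¹ = [[-4, -3], [1, 1]].
L⁴ = P·diag(625, 81)·P⁻¹ = [[2257, 1632], [-2176, -1551]].
The requested entry is -2176.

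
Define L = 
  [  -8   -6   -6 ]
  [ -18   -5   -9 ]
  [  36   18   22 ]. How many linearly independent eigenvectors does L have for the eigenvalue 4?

2

L − 4I = [[-12, -6, -6], [-18, -9, -9], [36, 18, 18]].
This matrix has rank 1, so its null space has dimension 3 − 1 = 2.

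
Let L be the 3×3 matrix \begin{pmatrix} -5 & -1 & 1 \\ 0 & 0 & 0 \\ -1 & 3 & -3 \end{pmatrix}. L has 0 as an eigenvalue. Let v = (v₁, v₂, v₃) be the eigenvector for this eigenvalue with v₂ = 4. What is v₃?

L = [[-5, -1, 1], [0, 0, 0], [-1, 3, -3]].
Solving (L)v = 0 gives the eigenspace spanned by (0, 4, 4).
With v₂ = 4, v = (0, 4, 4), so v₃ = 4.

4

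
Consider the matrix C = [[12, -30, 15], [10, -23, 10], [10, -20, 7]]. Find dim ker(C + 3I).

2

C + 3I = [[15, -30, 15], [10, -20, 10], [10, -20, 10]].
This matrix has rank 1, so its null space has dimension 3 − 1 = 2.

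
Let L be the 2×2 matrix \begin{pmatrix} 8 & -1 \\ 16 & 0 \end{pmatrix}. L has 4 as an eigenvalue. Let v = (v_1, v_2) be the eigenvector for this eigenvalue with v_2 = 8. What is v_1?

2

L − 4I = [[4, -1], [16, -4]].
Solving (L − 4I)v = 0 gives the eigenspace spanned by (2, 8).
With v_2 = 8, v = (2, 8), so v_1 = 2.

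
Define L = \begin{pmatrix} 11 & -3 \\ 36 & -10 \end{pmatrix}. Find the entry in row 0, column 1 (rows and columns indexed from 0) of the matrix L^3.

Characteristic polynomial: μ^2 - μ - 2 = (μ - 2)(μ + 1), so the eigenvalues are -1, 2.
μ=2: eigenvector (1, 3).
μ=-1: eigenvector (1, 4).
P = [[1, 1], [3, 4]], D = diag(2, -1), P⁻¹ = [[4, -1], [-3, 1]].
L³ = P·diag(8, -1)·P⁻¹ = [[35, -9], [108, -28]].
The requested entry is -9.

-9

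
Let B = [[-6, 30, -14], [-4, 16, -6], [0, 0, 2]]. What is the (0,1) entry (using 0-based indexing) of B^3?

2280

Characteristic polynomial: t^3 - 12t^2 + 44t - 48 = (t - 6)(t - 4)(t - 2), so the eigenvalues are 2, 4, 6.
t=4: eigenvector (-3, -1, 0).
t=6: eigenvector (5, 2, 0).
t=2: eigenvector (2, 1, 1).
P = [[-3, 5, 2], [-1, 2, 1], [0, 0, 1]], D = diag(4, 6, 2), P⁻¹ = [[-2, 5, -1], [-1, 3, -1], [0, 0, 1]].
B³ = P·diag(64, 216, 8)·P⁻¹ = [[-696, 2280, -872], [-304, 976, -360], [0, 0, 8]].
The requested entry is 2280.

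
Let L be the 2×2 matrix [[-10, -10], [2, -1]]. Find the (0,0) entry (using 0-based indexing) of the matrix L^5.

Characteristic polynomial: μ^2 + 11μ + 30 = (μ + 5)(μ + 6), so the eigenvalues are -6, -5.
μ=-5: eigenvector (-2, 1).
μ=-6: eigenvector (-5, 2).
P = [[-2, -5], [1, 2]], D = diag(-5, -6), P⁻¹ = [[2, 5], [-1, -2]].
L⁵ = P·diag(-3125, -7776)·P⁻¹ = [[-26380, -46510], [9302, 15479]].
The requested entry is -26380.

-26380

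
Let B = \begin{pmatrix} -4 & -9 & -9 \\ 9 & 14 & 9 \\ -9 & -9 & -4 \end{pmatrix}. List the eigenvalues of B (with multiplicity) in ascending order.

Characteristic polynomial: p(s) = s^3 - 6s^2 - 15s + 100 = (s - 5)^2(s + 4).
Roots (with multiplicity): -4, 5, 5.

-4, 5, 5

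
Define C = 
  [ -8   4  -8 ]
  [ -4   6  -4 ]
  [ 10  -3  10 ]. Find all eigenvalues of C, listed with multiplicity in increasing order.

0, 4, 4

Characteristic polynomial: p(λ) = λ^3 - 8λ^2 + 16λ = λ(λ - 4)^2.
Roots (with multiplicity): 0, 4, 4.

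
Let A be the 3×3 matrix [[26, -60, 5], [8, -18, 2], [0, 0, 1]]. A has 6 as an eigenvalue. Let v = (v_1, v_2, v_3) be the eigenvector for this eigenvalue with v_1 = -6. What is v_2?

A − 6I = [[20, -60, 5], [8, -24, 2], [0, 0, -5]].
Solving (A − 6I)v = 0 gives the eigenspace spanned by (-6, -2, 0).
With v_1 = -6, v = (-6, -2, 0), so v_2 = -2.

-2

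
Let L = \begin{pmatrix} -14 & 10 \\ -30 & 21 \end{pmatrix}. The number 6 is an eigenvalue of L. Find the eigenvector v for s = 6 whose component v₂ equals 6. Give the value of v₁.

3

L − 6I = [[-20, 10], [-30, 15]].
Solving (L − 6I)v = 0 gives the eigenspace spanned by (3, 6).
With v₂ = 6, v = (3, 6), so v₁ = 3.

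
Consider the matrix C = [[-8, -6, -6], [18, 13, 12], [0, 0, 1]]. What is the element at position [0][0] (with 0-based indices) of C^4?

-764

Characteristic polynomial: t^3 - 6t^2 + 9t - 4 = (t - 4)(t - 1)^2, so the eigenvalues are 1, 1, 4.
t=4: eigenvector (1, -2, 0).
t=1: eigenvector (0, -1, 1).
t=1: eigenvector (2, -3, 0).
P = [[1, 0, 2], [-2, -1, -3], [0, 1, 0]], D = diag(4, 1, 1), P⁻¹ = [[-3, -2, -2], [0, 0, 1], [2, 1, 1]].
C⁴ = P·diag(256, 1, 1)·P⁻¹ = [[-764, -510, -510], [1530, 1021, 1020], [0, 0, 1]].
The requested entry is -764.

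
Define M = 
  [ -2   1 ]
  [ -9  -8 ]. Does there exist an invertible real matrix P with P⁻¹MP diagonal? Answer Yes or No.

Characteristic polynomial: p(λ) = λ^2 + 10λ + 25 = (λ + 5)^2.
λ = -5 has algebraic multiplicity 2; rank(M + 5I) = 1, so geometric multiplicity = 1.
Geometric multiplicity < algebraic multiplicity, so M is not diagonalizable.

No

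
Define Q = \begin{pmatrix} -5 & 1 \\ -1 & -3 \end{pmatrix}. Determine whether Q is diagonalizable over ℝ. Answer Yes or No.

No

Characteristic polynomial: p(λ) = λ^2 + 8λ + 16 = (λ + 4)^2.
λ = -4 has algebraic multiplicity 2; rank(Q + 4I) = 1, so geometric multiplicity = 1.
Geometric multiplicity < algebraic multiplicity, so Q is not diagonalizable.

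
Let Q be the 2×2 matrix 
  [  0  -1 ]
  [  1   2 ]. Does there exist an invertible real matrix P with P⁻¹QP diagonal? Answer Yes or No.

Characteristic polynomial: p(μ) = μ^2 - 2μ + 1 = (μ - 1)^2.
μ = 1 has algebraic multiplicity 2; rank(Q − 1I) = 1, so geometric multiplicity = 1.
Geometric multiplicity < algebraic multiplicity, so Q is not diagonalizable.

No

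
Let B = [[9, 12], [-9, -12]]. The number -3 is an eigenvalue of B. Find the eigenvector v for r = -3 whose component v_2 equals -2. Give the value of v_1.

B + 3I = [[12, 12], [-9, -9]].
Solving (B + 3I)v = 0 gives the eigenspace spanned by (2, -2).
With v_2 = -2, v = (2, -2), so v_1 = 2.

2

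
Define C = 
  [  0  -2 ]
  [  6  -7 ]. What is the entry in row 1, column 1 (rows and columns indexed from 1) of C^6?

-9372

Characteristic polynomial: s^2 + 7s + 12 = (s + 3)(s + 4), so the eigenvalues are -4, -3.
s=-4: eigenvector (1, 2).
s=-3: eigenvector (-2, -3).
P = [[1, -2], [2, -3]], D = diag(-4, -3), P⁻¹ = [[-3, 2], [-2, 1]].
C⁶ = P·diag(4096, 729)·P⁻¹ = [[-9372, 6734], [-20202, 14197]].
The requested entry is -9372.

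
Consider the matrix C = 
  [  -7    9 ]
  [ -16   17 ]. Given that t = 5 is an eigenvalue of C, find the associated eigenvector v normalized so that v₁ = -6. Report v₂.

-8

C − 5I = [[-12, 9], [-16, 12]].
Solving (C − 5I)v = 0 gives the eigenspace spanned by (-6, -8).
With v₁ = -6, v = (-6, -8), so v₂ = -8.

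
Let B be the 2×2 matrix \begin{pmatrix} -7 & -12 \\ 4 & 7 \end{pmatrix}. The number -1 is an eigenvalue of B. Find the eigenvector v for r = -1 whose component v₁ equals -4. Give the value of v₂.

B + 1I = [[-6, -12], [4, 8]].
Solving (B + 1I)v = 0 gives the eigenspace spanned by (-4, 2).
With v₁ = -4, v = (-4, 2), so v₂ = 2.

2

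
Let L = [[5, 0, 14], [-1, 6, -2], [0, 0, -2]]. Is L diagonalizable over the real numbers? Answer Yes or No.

Characteristic polynomial: p(λ) = λ^3 - 9λ^2 + 8λ + 60 = (λ - 6)(λ - 5)(λ + 2).
All 3 eigenvalues are distinct, so L is diagonalizable.

Yes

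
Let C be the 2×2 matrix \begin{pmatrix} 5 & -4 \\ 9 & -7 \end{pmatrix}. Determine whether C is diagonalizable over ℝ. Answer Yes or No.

No

Characteristic polynomial: p(μ) = μ^2 + 2μ + 1 = (μ + 1)^2.
μ = -1 has algebraic multiplicity 2; rank(C + 1I) = 1, so geometric multiplicity = 1.
Geometric multiplicity < algebraic multiplicity, so C is not diagonalizable.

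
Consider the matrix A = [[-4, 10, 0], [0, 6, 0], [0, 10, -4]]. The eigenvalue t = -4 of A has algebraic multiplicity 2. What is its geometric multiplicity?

2

A + 4I = [[0, 10, 0], [0, 10, 0], [0, 10, 0]].
This matrix has rank 1, so its null space has dimension 3 − 1 = 2.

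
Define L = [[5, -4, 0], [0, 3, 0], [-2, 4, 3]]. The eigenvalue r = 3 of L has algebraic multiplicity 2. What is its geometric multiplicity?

L − 3I = [[2, -4, 0], [0, 0, 0], [-2, 4, 0]].
This matrix has rank 1, so its null space has dimension 3 − 1 = 2.

2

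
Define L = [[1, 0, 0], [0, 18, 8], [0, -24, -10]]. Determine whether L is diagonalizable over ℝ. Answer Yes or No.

Yes

Characteristic polynomial: p(λ) = λ^3 - 9λ^2 + 20λ - 12 = (λ - 6)(λ - 2)(λ - 1).
All 3 eigenvalues are distinct, so L is diagonalizable.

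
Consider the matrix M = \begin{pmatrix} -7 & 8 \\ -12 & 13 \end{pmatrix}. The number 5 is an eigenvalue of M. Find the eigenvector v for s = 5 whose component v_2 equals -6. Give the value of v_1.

M − 5I = [[-12, 8], [-12, 8]].
Solving (M − 5I)v = 0 gives the eigenspace spanned by (-4, -6).
With v_2 = -6, v = (-4, -6), so v_1 = -4.

-4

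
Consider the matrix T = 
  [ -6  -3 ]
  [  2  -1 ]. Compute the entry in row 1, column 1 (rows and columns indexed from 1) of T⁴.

606

Characteristic polynomial: μ^2 + 7μ + 12 = (μ + 3)(μ + 4), so the eigenvalues are -4, -3.
μ=-3: eigenvector (1, -1).
μ=-4: eigenvector (3, -2).
P = [[1, 3], [-1, -2]], D = diag(-3, -4), P⁻¹ = [[-2, -3], [1, 1]].
T⁴ = P·diag(81, 256)·P⁻¹ = [[606, 525], [-350, -269]].
The requested entry is 606.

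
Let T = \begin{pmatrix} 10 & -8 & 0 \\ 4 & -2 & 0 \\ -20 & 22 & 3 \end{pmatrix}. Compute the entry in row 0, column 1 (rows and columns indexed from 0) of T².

Characteristic polynomial: λ^3 - 11λ^2 + 36λ - 36 = (λ - 6)(λ - 3)(λ - 2), so the eigenvalues are 2, 3, 6.
λ=2: eigenvector (1, 1, -2).
λ=6: eigenvector (-2, -1, 6).
λ=3: eigenvector (0, 0, 1).
P = [[1, -2, 0], [1, -1, 0], [-2, 6, 1]], D = diag(2, 6, 3), P⁻¹ = [[-1, 2, 0], [-1, 1, 0], [4, -2, 1]].
T² = P·diag(4, 36, 9)·P⁻¹ = [[68, -64, 0], [32, -28, 0], [-172, 182, 9]].
The requested entry is -64.

-64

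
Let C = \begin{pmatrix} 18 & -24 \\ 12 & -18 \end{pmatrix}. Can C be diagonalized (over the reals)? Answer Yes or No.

Characteristic polynomial: p(λ) = λ^2 - 36 = (λ - 6)(λ + 6).
All 2 eigenvalues are distinct, so C is diagonalizable.

Yes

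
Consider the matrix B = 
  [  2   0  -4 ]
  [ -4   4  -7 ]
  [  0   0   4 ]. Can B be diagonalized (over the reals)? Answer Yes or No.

Characteristic polynomial: p(λ) = λ^3 - 10λ^2 + 32λ - 32 = (λ - 4)^2(λ - 2).
λ = 4 has algebraic multiplicity 2; rank(B − 4I) = 2, so geometric multiplicity = 1.
Geometric multiplicity < algebraic multiplicity, so B is not diagonalizable.

No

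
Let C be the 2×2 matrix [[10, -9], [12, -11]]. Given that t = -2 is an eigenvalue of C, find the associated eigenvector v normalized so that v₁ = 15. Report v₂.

20

C + 2I = [[12, -9], [12, -9]].
Solving (C + 2I)v = 0 gives the eigenspace spanned by (15, 20).
With v₁ = 15, v = (15, 20), so v₂ = 20.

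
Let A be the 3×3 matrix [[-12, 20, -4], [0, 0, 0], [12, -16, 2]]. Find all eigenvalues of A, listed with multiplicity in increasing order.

-6, -4, 0

Characteristic polynomial: p(t) = t^3 + 10t^2 + 24t = t(t + 4)(t + 6).
Roots (with multiplicity): -6, -4, 0.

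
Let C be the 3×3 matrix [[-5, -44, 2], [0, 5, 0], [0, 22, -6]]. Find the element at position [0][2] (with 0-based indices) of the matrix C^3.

182

Characteristic polynomial: λ^3 + 6λ^2 - 25λ - 150 = (λ - 5)(λ + 5)(λ + 6), so the eigenvalues are -6, -5, 5.
λ=-5: eigenvector (1, 0, 0).
λ=5: eigenvector (-4, 1, 2).
λ=-6: eigenvector (-2, 0, 1).
P = [[1, -4, -2], [0, 1, 0], [0, 2, 1]], D = diag(-5, 5, -6), P⁻¹ = [[1, 0, 2], [0, 1, 0], [0, -2, 1]].
C³ = P·diag(-125, 125, -216)·P⁻¹ = [[-125, -1364, 182], [0, 125, 0], [0, 682, -216]].
The requested entry is 182.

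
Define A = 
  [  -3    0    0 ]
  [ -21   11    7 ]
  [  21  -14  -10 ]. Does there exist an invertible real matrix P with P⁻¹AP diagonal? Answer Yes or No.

Yes

Characteristic polynomial: p(t) = t^3 + 2t^2 - 15t - 36 = (t - 4)(t + 3)^2.
t = -3 has algebraic multiplicity 2; rank(A + 3I) = 1, so geometric multiplicity = 2.
Every eigenvalue has geometric = algebraic multiplicity, so A is diagonalizable.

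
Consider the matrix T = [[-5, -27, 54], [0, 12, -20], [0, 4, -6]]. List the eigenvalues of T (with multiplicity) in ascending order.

-5, 2, 4

Characteristic polynomial: p(s) = s^3 - s^2 - 22s + 40 = (s - 4)(s - 2)(s + 5).
Roots (with multiplicity): -5, 2, 4.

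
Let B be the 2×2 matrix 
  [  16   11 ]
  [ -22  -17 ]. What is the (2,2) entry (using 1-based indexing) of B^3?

-557

Characteristic polynomial: μ^2 + μ - 30 = (μ - 5)(μ + 6), so the eigenvalues are -6, 5.
μ=5: eigenvector (1, -1).
μ=-6: eigenvector (-1, 2).
P = [[1, -1], [-1, 2]], D = diag(5, -6), P⁻¹ = [[2, 1], [1, 1]].
B³ = P·diag(125, -216)·P⁻¹ = [[466, 341], [-682, -557]].
The requested entry is -557.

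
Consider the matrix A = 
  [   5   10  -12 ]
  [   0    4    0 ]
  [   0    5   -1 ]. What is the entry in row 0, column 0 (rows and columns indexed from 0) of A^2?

25

Characteristic polynomial: s^3 - 8s^2 + 11s + 20 = (s - 5)(s - 4)(s + 1), so the eigenvalues are -1, 4, 5.
s=5: eigenvector (1, 0, 0).
s=4: eigenvector (2, 1, 1).
s=-1: eigenvector (2, 0, 1).
P = [[1, 2, 2], [0, 1, 0], [0, 1, 1]], D = diag(5, 4, -1), P⁻¹ = [[1, 0, -2], [0, 1, 0], [0, -1, 1]].
A² = P·diag(25, 16, 1)·P⁻¹ = [[25, 30, -48], [0, 16, 0], [0, 15, 1]].
The requested entry is 25.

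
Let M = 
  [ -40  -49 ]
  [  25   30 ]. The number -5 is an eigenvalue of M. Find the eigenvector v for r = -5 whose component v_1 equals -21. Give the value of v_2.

15

M + 5I = [[-35, -49], [25, 35]].
Solving (M + 5I)v = 0 gives the eigenspace spanned by (-21, 15).
With v_1 = -21, v = (-21, 15), so v_2 = 15.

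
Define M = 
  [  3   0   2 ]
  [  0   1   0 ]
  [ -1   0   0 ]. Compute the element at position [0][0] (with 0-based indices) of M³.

Characteristic polynomial: μ^3 - 4μ^2 + 5μ - 2 = (μ - 2)(μ - 1)^2, so the eigenvalues are 1, 1, 2.
μ=1: eigenvector (-1, -2, 1).
μ=2: eigenvector (-2, 0, 1).
μ=1: eigenvector (0, 1, 0).
P = [[-1, -2, 0], [-2, 0, 1], [1, 1, 0]], D = diag(1, 2, 1), P⁻¹ = [[1, 0, 2], [-1, 0, -1], [2, 1, 4]].
M³ = P·diag(1, 8, 1)·P⁻¹ = [[15, 0, 14], [0, 1, 0], [-7, 0, -6]].
The requested entry is 15.

15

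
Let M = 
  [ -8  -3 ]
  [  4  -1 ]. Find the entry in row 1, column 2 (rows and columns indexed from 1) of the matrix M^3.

Characteristic polynomial: t^2 + 9t + 20 = (t + 4)(t + 5), so the eigenvalues are -5, -4.
t=-4: eigenvector (-3, 4).
t=-5: eigenvector (1, -1).
P = [[-3, 1], [4, -1]], D = diag(-4, -5), P⁻¹ = [[1, 1], [4, 3]].
M³ = P·diag(-64, -125)·P⁻¹ = [[-308, -183], [244, 119]].
The requested entry is -183.

-183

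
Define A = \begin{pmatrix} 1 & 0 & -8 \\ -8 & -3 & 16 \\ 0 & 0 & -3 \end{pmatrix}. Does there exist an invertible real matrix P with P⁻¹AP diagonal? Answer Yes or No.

Characteristic polynomial: p(λ) = λ^3 + 5λ^2 + 3λ - 9 = (λ - 1)(λ + 3)^2.
λ = -3 has algebraic multiplicity 2; rank(A + 3I) = 1, so geometric multiplicity = 2.
Every eigenvalue has geometric = algebraic multiplicity, so A is diagonalizable.

Yes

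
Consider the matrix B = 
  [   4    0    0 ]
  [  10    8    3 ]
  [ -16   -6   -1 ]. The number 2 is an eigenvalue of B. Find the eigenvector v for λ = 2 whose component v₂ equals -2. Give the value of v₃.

4

B − 2I = [[2, 0, 0], [10, 6, 3], [-16, -6, -3]].
Solving (B − 2I)v = 0 gives the eigenspace spanned by (0, -2, 4).
With v₂ = -2, v = (0, -2, 4), so v₃ = 4.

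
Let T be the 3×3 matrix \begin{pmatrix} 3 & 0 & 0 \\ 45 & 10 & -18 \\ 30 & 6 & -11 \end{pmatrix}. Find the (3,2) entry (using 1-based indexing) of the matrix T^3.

18

Characteristic polynomial: μ^3 - 2μ^2 - 5μ + 6 = (μ - 3)(μ - 1)(μ + 2), so the eigenvalues are -2, 1, 3.
μ=3: eigenvector (1, 9, 6).
μ=1: eigenvector (0, 2, 1).
μ=-2: eigenvector (0, -3, -2).
P = [[1, 0, 0], [9, 2, -3], [6, 1, -2]], D = diag(3, 1, -2), P⁻¹ = [[1, 0, 0], [0, 2, -3], [3, 1, -2]].
T³ = P·diag(27, 1, -8)·P⁻¹ = [[27, 0, 0], [315, 28, -54], [210, 18, -35]].
The requested entry is 18.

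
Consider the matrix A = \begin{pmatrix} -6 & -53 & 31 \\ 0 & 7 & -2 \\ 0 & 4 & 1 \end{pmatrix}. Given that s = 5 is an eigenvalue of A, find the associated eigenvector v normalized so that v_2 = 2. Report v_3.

2

A − 5I = [[-11, -53, 31], [0, 2, -2], [0, 4, -4]].
Solving (A − 5I)v = 0 gives the eigenspace spanned by (-4, 2, 2).
With v_2 = 2, v = (-4, 2, 2), so v_3 = 2.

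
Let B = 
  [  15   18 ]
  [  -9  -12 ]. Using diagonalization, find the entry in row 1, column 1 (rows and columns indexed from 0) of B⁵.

-8262

Characteristic polynomial: r^2 - 3r - 18 = (r - 6)(r + 3), so the eigenvalues are -3, 6.
r=-3: eigenvector (-1, 1).
r=6: eigenvector (-2, 1).
P = [[-1, -2], [1, 1]], D = diag(-3, 6), P⁻¹ = [[1, 2], [-1, -1]].
B⁵ = P·diag(-243, 7776)·P⁻¹ = [[15795, 16038], [-8019, -8262]].
The requested entry is -8262.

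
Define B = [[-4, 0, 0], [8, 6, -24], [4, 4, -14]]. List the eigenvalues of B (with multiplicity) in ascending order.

-6, -4, -2

Characteristic polynomial: p(λ) = λ^3 + 12λ^2 + 44λ + 48 = (λ + 2)(λ + 4)(λ + 6).
Roots (with multiplicity): -6, -4, -2.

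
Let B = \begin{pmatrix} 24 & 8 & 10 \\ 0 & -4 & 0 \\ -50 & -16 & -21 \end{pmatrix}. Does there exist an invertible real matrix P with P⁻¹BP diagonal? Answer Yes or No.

Characteristic polynomial: p(λ) = λ^3 + λ^2 - 16λ - 16 = (λ - 4)(λ + 1)(λ + 4).
All 3 eigenvalues are distinct, so B is diagonalizable.

Yes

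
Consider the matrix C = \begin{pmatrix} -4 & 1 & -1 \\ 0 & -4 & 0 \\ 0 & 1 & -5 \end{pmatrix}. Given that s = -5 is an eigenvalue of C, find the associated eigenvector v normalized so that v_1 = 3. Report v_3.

C + 5I = [[1, 1, -1], [0, 1, 0], [0, 1, 0]].
Solving (C + 5I)v = 0 gives the eigenspace spanned by (3, 0, 3).
With v_1 = 3, v = (3, 0, 3), so v_3 = 3.

3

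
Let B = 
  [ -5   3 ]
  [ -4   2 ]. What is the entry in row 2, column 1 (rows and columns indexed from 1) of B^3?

Characteristic polynomial: s^2 + 3s + 2 = (s + 1)(s + 2), so the eigenvalues are -2, -1.
s=-2: eigenvector (1, 1).
s=-1: eigenvector (-3, -4).
P = [[1, -3], [1, -4]], D = diag(-2, -1), P⁻¹ = [[4, -3], [1, -1]].
B³ = P·diag(-8, -1)·P⁻¹ = [[-29, 21], [-28, 20]].
The requested entry is -28.

-28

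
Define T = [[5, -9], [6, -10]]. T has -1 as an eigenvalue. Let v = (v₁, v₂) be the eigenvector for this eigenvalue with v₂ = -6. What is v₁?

-9

T + 1I = [[6, -9], [6, -9]].
Solving (T + 1I)v = 0 gives the eigenspace spanned by (-9, -6).
With v₂ = -6, v = (-9, -6), so v₁ = -9.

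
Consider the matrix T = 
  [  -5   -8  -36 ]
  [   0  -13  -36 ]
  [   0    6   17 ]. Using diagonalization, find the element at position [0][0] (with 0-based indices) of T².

25

Characteristic polynomial: s^3 + s^2 - 25s - 25 = (s - 5)(s + 1)(s + 5), so the eigenvalues are -5, -1, 5.
s=-1: eigenvector (3, 3, -1).
s=-5: eigenvector (1, 0, 0).
s=5: eigenvector (-2, -2, 1).
P = [[3, 1, -2], [3, 0, -2], [-1, 0, 1]], D = diag(-1, -5, 5), P⁻¹ = [[0, 1, 2], [1, -1, 0], [0, 1, 3]].
T² = P·diag(1, 25, 25)·P⁻¹ = [[25, -72, -144], [0, -47, -144], [0, 24, 73]].
The requested entry is 25.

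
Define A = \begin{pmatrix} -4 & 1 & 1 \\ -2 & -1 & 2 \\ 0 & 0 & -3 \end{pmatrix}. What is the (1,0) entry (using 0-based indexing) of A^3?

Characteristic polynomial: μ^3 + 8μ^2 + 21μ + 18 = (μ + 2)(μ + 3)^2, so the eigenvalues are -3, -3, -2.
μ=-2: eigenvector (1, 2, 0).
μ=-3: eigenvector (0, 1, -1).
μ=-3: eigenvector (-1, -2, 1).
P = [[1, 0, -1], [2, 1, -2], [0, -1, 1]], D = diag(-2, -3, -3), P⁻¹ = [[-1, 1, 1], [-2, 1, 0], [-2, 1, 1]].
A³ = P·diag(-8, -27, -27)·P⁻¹ = [[-46, 19, 19], [-38, 11, 38], [0, 0, -27]].
The requested entry is -38.

-38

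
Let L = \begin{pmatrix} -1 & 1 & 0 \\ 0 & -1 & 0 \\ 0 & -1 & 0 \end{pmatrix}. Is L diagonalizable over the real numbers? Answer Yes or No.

Characteristic polynomial: p(λ) = λ^3 + 2λ^2 + λ = λ(λ + 1)^2.
λ = -1 has algebraic multiplicity 2; rank(L + 1I) = 2, so geometric multiplicity = 1.
Geometric multiplicity < algebraic multiplicity, so L is not diagonalizable.

No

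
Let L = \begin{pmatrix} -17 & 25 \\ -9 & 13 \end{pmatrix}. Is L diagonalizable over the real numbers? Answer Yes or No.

No

Characteristic polynomial: p(λ) = λ^2 + 4λ + 4 = (λ + 2)^2.
λ = -2 has algebraic multiplicity 2; rank(L + 2I) = 1, so geometric multiplicity = 1.
Geometric multiplicity < algebraic multiplicity, so L is not diagonalizable.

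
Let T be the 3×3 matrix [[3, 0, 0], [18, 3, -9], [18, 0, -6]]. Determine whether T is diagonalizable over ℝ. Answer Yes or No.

Characteristic polynomial: p(r) = r^3 - 27r + 54 = (r - 3)^2(r + 6).
r = 3 has algebraic multiplicity 2; rank(T − 3I) = 1, so geometric multiplicity = 2.
Every eigenvalue has geometric = algebraic multiplicity, so T is diagonalizable.

Yes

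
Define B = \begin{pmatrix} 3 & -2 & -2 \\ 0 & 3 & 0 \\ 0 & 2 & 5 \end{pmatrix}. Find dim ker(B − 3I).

2

B − 3I = [[0, -2, -2], [0, 0, 0], [0, 2, 2]].
This matrix has rank 1, so its null space has dimension 3 − 1 = 2.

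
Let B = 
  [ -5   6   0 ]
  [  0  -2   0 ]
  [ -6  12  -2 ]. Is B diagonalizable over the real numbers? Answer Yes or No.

Characteristic polynomial: p(λ) = λ^3 + 9λ^2 + 24λ + 20 = (λ + 2)^2(λ + 5).
λ = -2 has algebraic multiplicity 2; rank(B + 2I) = 1, so geometric multiplicity = 2.
Every eigenvalue has geometric = algebraic multiplicity, so B is diagonalizable.

Yes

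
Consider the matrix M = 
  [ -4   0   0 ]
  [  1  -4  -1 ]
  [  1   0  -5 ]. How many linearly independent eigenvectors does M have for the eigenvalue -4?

2

M + 4I = [[0, 0, 0], [1, 0, -1], [1, 0, -1]].
This matrix has rank 1, so its null space has dimension 3 − 1 = 2.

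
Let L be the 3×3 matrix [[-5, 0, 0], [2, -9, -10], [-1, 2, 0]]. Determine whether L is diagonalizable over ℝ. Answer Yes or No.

Yes

Characteristic polynomial: p(r) = r^3 + 14r^2 + 65r + 100 = (r + 4)(r + 5)^2.
r = -5 has algebraic multiplicity 2; rank(L + 5I) = 1, so geometric multiplicity = 2.
Every eigenvalue has geometric = algebraic multiplicity, so L is diagonalizable.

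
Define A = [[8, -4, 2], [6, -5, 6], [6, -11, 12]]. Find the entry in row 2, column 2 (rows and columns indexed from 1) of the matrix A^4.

-3065

Characteristic polynomial: λ^3 - 15λ^2 + 74λ - 120 = (λ - 6)(λ - 5)(λ - 4), so the eigenvalues are 4, 5, 6.
λ=5: eigenvector (-2, -3, -3).
λ=4: eigenvector (1, 2, 2).
λ=6: eigenvector (-1, 0, 1).
P = [[-2, 1, -1], [-3, 2, 0], [-3, 2, 1]], D = diag(5, 4, 6), P⁻¹ = [[-2, 3, -2], [-3, 5, -3], [0, -1, 1]].
A⁴ = P·diag(625, 256, 1296)·P⁻¹ = [[1732, -1174, 436], [2214, -3065, 2214], [2214, -4361, 3510]].
The requested entry is -3065.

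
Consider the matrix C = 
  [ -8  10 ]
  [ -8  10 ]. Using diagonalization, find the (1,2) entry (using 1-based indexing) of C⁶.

Characteristic polynomial: t^2 - 2t = t(t - 2), so the eigenvalues are 0, 2.
t=2: eigenvector (1, 1).
t=0: eigenvector (-5, -4).
P = [[1, -5], [1, -4]], D = diag(2, 0), P⁻¹ = [[-4, 5], [-1, 1]].
C⁶ = P·diag(64, 0)·P⁻¹ = [[-256, 320], [-256, 320]].
The requested entry is 320.

320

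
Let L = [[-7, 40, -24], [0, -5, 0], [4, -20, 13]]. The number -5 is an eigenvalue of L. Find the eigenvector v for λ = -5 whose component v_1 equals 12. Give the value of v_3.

-6

L + 5I = [[-2, 40, -24], [0, 0, 0], [4, -20, 18]].
Solving (L + 5I)v = 0 gives the eigenspace spanned by (12, -3, -6).
With v_1 = 12, v = (12, -3, -6), so v_3 = -6.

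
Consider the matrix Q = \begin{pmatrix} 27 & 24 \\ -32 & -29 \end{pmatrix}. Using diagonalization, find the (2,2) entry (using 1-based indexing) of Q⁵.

-13229

Characteristic polynomial: s^2 + 2s - 15 = (s - 3)(s + 5), so the eigenvalues are -5, 3.
s=-5: eigenvector (-3, 4).
s=3: eigenvector (1, -1).
P = [[-3, 1], [4, -1]], D = diag(-5, 3), P⁻¹ = [[1, 1], [4, 3]].
Q⁵ = P·diag(-3125, 243)·P⁻¹ = [[10347, 10104], [-13472, -13229]].
The requested entry is -13229.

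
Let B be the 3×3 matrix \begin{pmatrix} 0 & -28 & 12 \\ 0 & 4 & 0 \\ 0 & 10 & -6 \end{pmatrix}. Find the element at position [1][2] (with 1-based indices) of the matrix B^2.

8

Characteristic polynomial: t^3 + 2t^2 - 24t = t(t - 4)(t + 6), so the eigenvalues are -6, 0, 4.
t=0: eigenvector (1, 0, 0).
t=4: eigenvector (-4, 1, 1).
t=-6: eigenvector (-2, 0, 1).
P = [[1, -4, -2], [0, 1, 0], [0, 1, 1]], D = diag(0, 4, -6), P⁻¹ = [[1, 2, 2], [0, 1, 0], [0, -1, 1]].
B² = P·diag(0, 16, 36)·P⁻¹ = [[0, 8, -72], [0, 16, 0], [0, -20, 36]].
The requested entry is 8.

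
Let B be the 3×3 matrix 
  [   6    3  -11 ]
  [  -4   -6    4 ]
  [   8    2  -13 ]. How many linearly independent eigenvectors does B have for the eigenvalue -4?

1

B + 4I = [[10, 3, -11], [-4, -2, 4], [8, 2, -9]].
This matrix has rank 2, so its null space has dimension 3 − 2 = 1.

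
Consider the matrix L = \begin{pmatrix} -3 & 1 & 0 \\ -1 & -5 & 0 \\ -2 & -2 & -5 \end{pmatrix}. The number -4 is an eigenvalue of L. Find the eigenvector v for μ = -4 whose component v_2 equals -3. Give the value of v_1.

3

L + 4I = [[1, 1, 0], [-1, -1, 0], [-2, -2, -1]].
Solving (L + 4I)v = 0 gives the eigenspace spanned by (3, -3, 0).
With v_2 = -3, v = (3, -3, 0), so v_1 = 3.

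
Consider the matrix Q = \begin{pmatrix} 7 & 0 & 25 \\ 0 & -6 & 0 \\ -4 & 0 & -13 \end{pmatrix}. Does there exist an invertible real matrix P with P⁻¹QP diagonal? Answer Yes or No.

Characteristic polynomial: p(λ) = λ^3 + 12λ^2 + 45λ + 54 = (λ + 3)^2(λ + 6).
λ = -3 has algebraic multiplicity 2; rank(Q + 3I) = 2, so geometric multiplicity = 1.
Geometric multiplicity < algebraic multiplicity, so Q is not diagonalizable.

No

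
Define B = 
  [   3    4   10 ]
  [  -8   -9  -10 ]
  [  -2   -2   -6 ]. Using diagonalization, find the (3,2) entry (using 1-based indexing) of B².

22

Characteristic polynomial: t^3 + 12t^2 + 41t + 30 = (t + 1)(t + 5)(t + 6), so the eigenvalues are -6, -5, -1.
t=-5: eigenvector (4, -3, -2).
t=-1: eigenvector (1, -1, 0).
t=-6: eigenvector (-2, 2, 1).
P = [[4, 1, -2], [-3, -1, 2], [-2, 0, 1]], D = diag(-5, -1, -6), P⁻¹ = [[1, 1, 0], [1, 0, 2], [2, 2, 1]].
B² = P·diag(25, 1, 36)·P⁻¹ = [[-43, -44, -70], [68, 69, 70], [22, 22, 36]].
The requested entry is 22.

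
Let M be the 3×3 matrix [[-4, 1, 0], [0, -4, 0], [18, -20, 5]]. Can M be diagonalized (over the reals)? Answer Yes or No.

Characteristic polynomial: p(t) = t^3 + 3t^2 - 24t - 80 = (t - 5)(t + 4)^2.
t = -4 has algebraic multiplicity 2; rank(M + 4I) = 2, so geometric multiplicity = 1.
Geometric multiplicity < algebraic multiplicity, so M is not diagonalizable.

No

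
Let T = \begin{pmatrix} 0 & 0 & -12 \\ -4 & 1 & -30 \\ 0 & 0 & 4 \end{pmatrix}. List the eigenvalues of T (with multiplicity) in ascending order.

Characteristic polynomial: p(r) = r^3 - 5r^2 + 4r = r(r - 4)(r - 1).
Roots (with multiplicity): 0, 1, 4.

0, 1, 4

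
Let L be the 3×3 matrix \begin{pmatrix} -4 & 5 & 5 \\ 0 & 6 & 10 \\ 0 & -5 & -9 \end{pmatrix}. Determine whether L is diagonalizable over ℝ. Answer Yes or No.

Characteristic polynomial: p(t) = t^3 + 7t^2 + 8t - 16 = (t - 1)(t + 4)^2.
t = -4 has algebraic multiplicity 2; rank(L + 4I) = 1, so geometric multiplicity = 2.
Every eigenvalue has geometric = algebraic multiplicity, so L is diagonalizable.

Yes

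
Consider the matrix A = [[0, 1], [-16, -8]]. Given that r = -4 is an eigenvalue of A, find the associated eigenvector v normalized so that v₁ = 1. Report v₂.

-4

A + 4I = [[4, 1], [-16, -4]].
Solving (A + 4I)v = 0 gives the eigenspace spanned by (1, -4).
With v₁ = 1, v = (1, -4), so v₂ = -4.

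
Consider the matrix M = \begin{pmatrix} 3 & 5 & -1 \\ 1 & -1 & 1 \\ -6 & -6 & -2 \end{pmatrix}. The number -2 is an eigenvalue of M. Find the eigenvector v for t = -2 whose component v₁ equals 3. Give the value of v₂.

-3

M + 2I = [[5, 5, -1], [1, 1, 1], [-6, -6, 0]].
Solving (M + 2I)v = 0 gives the eigenspace spanned by (3, -3, 0).
With v₁ = 3, v = (3, -3, 0), so v₂ = -3.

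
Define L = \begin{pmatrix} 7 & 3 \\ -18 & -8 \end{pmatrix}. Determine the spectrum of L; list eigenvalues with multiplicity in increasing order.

-2, 1

Characteristic polynomial: p(r) = r^2 + r - 2 = (r - 1)(r + 2).
Roots (with multiplicity): -2, 1.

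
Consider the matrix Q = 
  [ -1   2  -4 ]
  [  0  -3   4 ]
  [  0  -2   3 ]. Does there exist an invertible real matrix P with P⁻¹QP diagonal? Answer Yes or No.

Yes

Characteristic polynomial: p(s) = s^3 + s^2 - s - 1 = (s - 1)(s + 1)^2.
s = -1 has algebraic multiplicity 2; rank(Q + 1I) = 1, so geometric multiplicity = 2.
Every eigenvalue has geometric = algebraic multiplicity, so Q is diagonalizable.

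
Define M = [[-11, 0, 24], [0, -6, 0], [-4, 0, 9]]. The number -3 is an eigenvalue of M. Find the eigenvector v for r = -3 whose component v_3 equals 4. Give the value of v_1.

12

M + 3I = [[-8, 0, 24], [0, -3, 0], [-4, 0, 12]].
Solving (M + 3I)v = 0 gives the eigenspace spanned by (12, 0, 4).
With v_3 = 4, v = (12, 0, 4), so v_1 = 12.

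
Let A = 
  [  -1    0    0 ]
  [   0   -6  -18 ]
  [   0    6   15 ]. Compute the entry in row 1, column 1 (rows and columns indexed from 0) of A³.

Characteristic polynomial: t^3 - 8t^2 + 9t + 18 = (t - 6)(t - 3)(t + 1), so the eigenvalues are -1, 3, 6.
t=-1: eigenvector (1, 0, 0).
t=6: eigenvector (0, -3, 2).
t=3: eigenvector (0, -2, 1).
P = [[1, 0, 0], [0, -3, -2], [0, 2, 1]], D = diag(-1, 6, 3), P⁻¹ = [[1, 0, 0], [0, 1, 2], [0, -2, -3]].
A³ = P·diag(-1, 216, 27)·P⁻¹ = [[-1, 0, 0], [0, -540, -1134], [0, 378, 783]].
The requested entry is -540.

-540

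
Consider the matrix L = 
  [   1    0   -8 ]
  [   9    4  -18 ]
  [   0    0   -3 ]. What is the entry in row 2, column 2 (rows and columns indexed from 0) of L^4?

81

Characteristic polynomial: s^3 - 2s^2 - 11s + 12 = (s - 4)(s - 1)(s + 3), so the eigenvalues are -3, 1, 4.
s=1: eigenvector (1, -3, 0).
s=-3: eigenvector (2, 0, 1).
s=4: eigenvector (0, 1, 0).
P = [[1, 2, 0], [-3, 0, 1], [0, 1, 0]], D = diag(1, -3, 4), P⁻¹ = [[1, 0, -2], [0, 0, 1], [3, 1, -6]].
L⁴ = P·diag(1, 81, 256)·P⁻¹ = [[1, 0, 160], [765, 256, -1530], [0, 0, 81]].
The requested entry is 81.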